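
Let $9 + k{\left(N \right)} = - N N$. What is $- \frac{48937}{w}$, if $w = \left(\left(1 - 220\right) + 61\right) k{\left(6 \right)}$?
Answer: $- \frac{48937}{7110} \approx -6.8828$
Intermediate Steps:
$k{\left(N \right)} = -9 - N^{2}$ ($k{\left(N \right)} = -9 + - N N = -9 - N^{2}$)
$w = 7110$ ($w = \left(\left(1 - 220\right) + 61\right) \left(-9 - 6^{2}\right) = \left(-219 + 61\right) \left(-9 - 36\right) = - 158 \left(-9 - 36\right) = \left(-158\right) \left(-45\right) = 7110$)
$- \frac{48937}{w} = - \frac{48937}{7110}$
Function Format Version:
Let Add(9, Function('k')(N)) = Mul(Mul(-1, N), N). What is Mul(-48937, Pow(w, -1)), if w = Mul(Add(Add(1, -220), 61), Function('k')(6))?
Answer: Rational(-48937, 7110) ≈ -6.8828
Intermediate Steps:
Function('k')(N) = Add(-9, Mul(-1, Pow(N, 2))) (Function('k')(N) = Add(-9, Mul(Mul(-1, N), N)) = Add(-9, Mul(-1, Pow(N, 2))))
w = 7110 (w = Mul(Add(Add(1, -220), 61), Add(-9, Mul(-1, Pow(6, 2)))) = Mul(Add(-219, 61), Add(-9, Mul(-1, 36))) = Mul(-158, Add(-9, -36)) = Mul(-158, -45) = 7110)
Mul(-48937, Pow(w, -1)) = Mul(-48937, Pow(7110, -1)) = Mul(-48937, Rational(1, 7110)) = Rational(-48937, 7110)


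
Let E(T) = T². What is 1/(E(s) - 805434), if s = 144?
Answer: -1/784698 ≈ -1.2744e-6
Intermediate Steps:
1/(E(s) - 805434) = 1/(144² - 805434) = 1/(20736 - 805434) = 1/(-784698) = -1/784698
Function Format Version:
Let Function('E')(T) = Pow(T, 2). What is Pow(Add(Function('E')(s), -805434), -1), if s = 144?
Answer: Rational(-1, 784698) ≈ -1.2744e-6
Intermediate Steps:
Pow(Add(Function('E')(s), -805434), -1) = Pow(Add(Pow(144, 2), -805434), -1) = Pow(Add(20736, -805434), -1) = Pow(-784698, -1) = Rational(-1, 784698)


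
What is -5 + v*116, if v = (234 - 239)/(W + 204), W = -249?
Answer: 71/9 ≈ 7.8889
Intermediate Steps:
v = ⅑ (v = (234 - 239)/(-249 + 204) = -5/(-45) = -5*(-1/45) = ⅑ ≈ 0.11111)
-5 + v*116 = -5 + (⅑)*116 = -5 + 116/9 = 71/9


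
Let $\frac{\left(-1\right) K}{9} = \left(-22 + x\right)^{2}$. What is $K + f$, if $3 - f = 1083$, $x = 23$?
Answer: $-1089$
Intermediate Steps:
$K = -9$ ($K = - 9 \left(-22 + 23\right)^{2} = - 9 \cdot 1^{2} = \left(-9\right) 1 = -9$)
$f = -1080$ ($f = 3 - 1083 = -1080$)
$K + f = -9 - 1080 = -1089$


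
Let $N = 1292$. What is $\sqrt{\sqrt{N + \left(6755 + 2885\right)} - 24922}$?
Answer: $\sqrt{-24922 + 2 \sqrt{2733}} \approx 157.54 i$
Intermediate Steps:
$\sqrt{\sqrt{N + \left(6755 + 2885\right)} - 24922} = \sqrt{\sqrt{1292 + \left(6755 + 2885\right)} - 24922} = \sqrt{\sqrt{1292 + 9640} - 24922} = \sqrt{\sqrt{10932} - 24922} = \sqrt{2 \sqrt{2733} - 24922} = \sqrt{-24922 + 2 \sqrt{2733}}$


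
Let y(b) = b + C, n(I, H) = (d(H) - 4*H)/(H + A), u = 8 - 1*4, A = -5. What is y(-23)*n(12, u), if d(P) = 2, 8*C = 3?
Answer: -1267/4 ≈ -316.75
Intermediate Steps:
C = 3/8 (C = (1/8)*3 = 3/8 ≈ 0.37500)
u = 4 (u = 8 - 4 = 4)
n(I, H) = (2 - 4*H)/(-5 + H) (n(I, H) = (2 - 4*H)/(H - 5) = (2 - 4*H)/(-5 + H))
y(b) = 3/8 + b (y(b) = b + 3/8 = 3/8 + b)
y(-23)*n(12, u) = (3/8 - 23)*(2*(1 - 2*4)/(-5 + 4)) = -181*(1 - 8)/(4*(-1)) = -181*(-1)*(-7)/4 = -181/8*14 = -1267/4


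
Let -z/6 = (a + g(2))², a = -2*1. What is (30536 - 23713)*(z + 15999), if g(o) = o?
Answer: 109161177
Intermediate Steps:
a = -2
z = 0 (z = -6*(-2 + 2)² = -6*0² = -6*0 = 0)
(30536 - 23713)*(z + 15999) = (30536 - 23713)*(0 + 15999) = 6823*15999 = 109161177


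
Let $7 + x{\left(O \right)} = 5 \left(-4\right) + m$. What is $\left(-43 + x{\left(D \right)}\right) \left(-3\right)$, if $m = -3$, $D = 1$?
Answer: $219$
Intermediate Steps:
$x{\left(O \right)} = -30$ ($x{\left(O \right)} = -7 + \left(5 \left(-4\right) - 3\right) = -7 - 23 = -30$)
$\left(-43 + x{\left(D \right)}\right) \left(-3\right) = \left(-43 - 30\right) \left(-3\right) = \left(-73\right) \left(-3\right) = 219$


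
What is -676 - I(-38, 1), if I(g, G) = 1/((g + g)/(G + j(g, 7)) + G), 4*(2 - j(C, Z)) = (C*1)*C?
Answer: -146871/217 ≈ -676.83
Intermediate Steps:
j(C, Z) = 2 - C²/4 (j(C, Z) = 2 - C*1*C/4 = 2 - C*C/4 = 2 - C²/4)
I(g, G) = 1/(G + 2*g/(2 + G - g²/4)) (I(g, G) = 1/((g + g)/(G + (2 - g²/4)) + G) = 1/((2*g)/(2 + G - g²/4) + G) = 1/(2*g/(2 + G - g²/4) + G) = 1/(G + 2*g/(2 + G - g²/4)))
-676 - I(-38, 1) = -676 - (8 - 1*(-38)² + 4*1)/(4*1² + 8*(-38) - 1*1*(-8 + (-38)²)) = -676 - (8 - 1*1444 + 4)/(4*1 - 304 - 1*1*(-8 + 1444)) = -676 - (8 - 1444 + 4)/(4 - 304 - 1*1*1436) = -676 - (-1432)/(4 - 304 - 1436) = -676 - (-1432)/(-1736) = -676 - (-1)*(-1432)/1736 = -676 - 1*179/217 = -676 - 179/217 = -146871/217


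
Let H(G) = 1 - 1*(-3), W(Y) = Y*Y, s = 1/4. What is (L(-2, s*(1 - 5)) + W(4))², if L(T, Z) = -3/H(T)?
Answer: 3721/16 ≈ 232.56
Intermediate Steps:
s = ¼ ≈ 0.25000
W(Y) = Y²
H(G) = 4 (H(G) = 1 + 3 = 4)
L(T, Z) = -¾ (L(T, Z) = -3/4 = -3*¼ = -¾)
(L(-2, s*(1 - 5)) + W(4))² = (-¾ + 4²)² = (-¾ + 16)² = (61/4)² = 3721/16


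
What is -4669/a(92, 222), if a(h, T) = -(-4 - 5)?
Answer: -4669/9 ≈ -518.78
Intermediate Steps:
a(h, T) = 9 (a(h, T) = -1*(-9) = 9)
-4669/a(92, 222) = -4669/9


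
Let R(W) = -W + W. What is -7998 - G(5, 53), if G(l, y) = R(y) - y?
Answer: -7945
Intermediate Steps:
R(W) = 0
G(l, y) = -y (G(l, y) = 0 - y = -y)
-7998 - G(5, 53) = -7998 - (-1)*53 = -7998 - 1*(-53) = -7998 + 53 = -7945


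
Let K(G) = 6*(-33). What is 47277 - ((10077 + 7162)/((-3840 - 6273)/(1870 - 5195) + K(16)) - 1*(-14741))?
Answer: 21148358707/648237 ≈ 32624.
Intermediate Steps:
K(G) = -198
47277 - ((10077 + 7162)/((-3840 - 6273)/(1870 - 5195) + K(16)) - 1*(-14741)) = 47277 - ((10077 + 7162)/((-3840 - 6273)/(1870 - 5195) - 198) - 1*(-14741)) = 47277 - (17239/(-10113/(-3325) - 198) + 14741) = 47277 - (17239/(-10113*(-1/3325) - 198) + 14741) = 47277 - (17239/(10113/3325 - 198) + 14741) = 47277 - (17239/(-648237/3325) + 14741) = 47277 - (17239*(-3325/648237) + 14741) = 47277 - (-57319675/648237 + 14741) = 47277 - 1*9498341942/648237 = 47277 - 9498341942/648237 = 21148358707/648237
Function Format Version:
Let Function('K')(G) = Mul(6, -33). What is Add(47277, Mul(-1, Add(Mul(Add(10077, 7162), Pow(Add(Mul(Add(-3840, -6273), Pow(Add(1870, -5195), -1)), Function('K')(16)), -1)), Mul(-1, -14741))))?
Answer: Rational(21148358707, 648237) ≈ 32624.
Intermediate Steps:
Function('K')(G) = -198
Add(47277, Mul(-1, Add(Mul(Add(10077, 7162), Pow(Add(Mul(Add(-3840, -6273), Pow(Add(1870, -5195), -1)), Function('K')(16)), -1)), Mul(-1, -14741)))) = Add(47277, Mul(-1, Add(Mul(Add(10077, 7162), Pow(Add(Mul(Add(-3840, -6273), Pow(Add(1870, -5195), -1)), -198), -1)), Mul(-1, -14741)))) = Add(47277, Mul(-1, Add(Mul(17239, Pow(Add(Mul(-10113, Pow(-3325, -1)), -198), -1)), 14741))) = Add(47277, Mul(-1, Add(Mul(17239, Pow(Add(Mul(-10113, Rational(-1, 3325)), -198), -1)), 14741))) = Add(47277, Mul(-1, Add(Mul(17239, Pow(Add(Rational(10113, 3325), -198), -1)), 14741))) = Add(47277, Mul(-1, Add(Mul(17239, Pow(Rational(-648237, 3325), -1)), 14741))) = Add(47277, Mul(-1, Add(Mul(17239, Rational(-3325, 648237)), 14741))) = Add(47277, Mul(-1, Add(Rational(-57319675, 648237), 14741))) = Add(47277, Mul(-1, Rational(9498341942, 648237))) = Add(47277, Rational(-9498341942, 648237)) = Rational(21148358707, 648237)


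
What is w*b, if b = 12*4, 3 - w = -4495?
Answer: 215904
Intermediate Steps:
w = 4498 (w = 3 - 1*(-4495) = 3 + 4495 = 4498)
b = 48
w*b = 4498*48 = 215904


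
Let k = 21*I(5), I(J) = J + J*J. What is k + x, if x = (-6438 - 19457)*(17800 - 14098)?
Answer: -95862660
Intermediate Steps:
x = -95863290 (x = -25895*3702 = -95863290)
I(J) = J + J**2
k = 630 (k = 21*(5*(1 + 5)) = 21*(5*6) = 21*30 = 630)
k + x = 630 - 95863290 = -95862660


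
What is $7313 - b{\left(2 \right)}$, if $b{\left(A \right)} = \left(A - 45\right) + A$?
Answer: $7354$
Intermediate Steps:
$b{\left(A \right)} = -45 + 2 A$ ($b{\left(A \right)} = \left(-45 + A\right) + A = -45 + 2 A$)
$7313 - b{\left(2 \right)} = 7313 - \left(-45 + 2 \cdot 2\right) = 7313 - \left(-45 + 4\right) = 7313 - -41 = 7313 + 41 = 7354$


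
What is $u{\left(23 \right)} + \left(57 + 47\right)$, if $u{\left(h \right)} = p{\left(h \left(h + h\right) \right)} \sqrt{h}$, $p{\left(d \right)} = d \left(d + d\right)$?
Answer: $104 + 2238728 \sqrt{23} \approx 1.0737 \cdot 10^{7}$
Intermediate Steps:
$p{\left(d \right)} = 2 d^{2}$ ($p{\left(d \right)} = d 2 d = 2 d^{2}$)
$u{\left(h \right)} = 8 h^{\frac{9}{2}}$ ($u{\left(h \right)} = 2 \left(h \left(h + h\right)\right)^{2} \sqrt{h} = 2 \left(h 2 h\right)^{2} \sqrt{h} = 2 \left(2 h^{2}\right)^{2} \sqrt{h} = 2 \cdot 4 h^{4} \sqrt{h} = 8 h^{4} \sqrt{h} = 8 h^{\frac{9}{2}}$)
$u{\left(23 \right)} + \left(57 + 47\right) = 8 \cdot 23^{\frac{9}{2}} + \left(57 + 47\right) = 8 \cdot 279841 \sqrt{23} + 104 = 2238728 \sqrt{23} + 104 = 104 + 2238728 \sqrt{23}$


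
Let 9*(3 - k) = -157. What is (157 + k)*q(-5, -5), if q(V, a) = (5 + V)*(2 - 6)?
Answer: 0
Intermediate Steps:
k = 184/9 (k = 3 - ⅑*(-157) = 3 + 157/9 = 184/9 ≈ 20.444)
q(V, a) = -20 - 4*V (q(V, a) = (5 + V)*(-4) = -20 - 4*V)
(157 + k)*q(-5, -5) = (157 + 184/9)*(-20 - 4*(-5)) = 1597*(-20 + 20)/9 = (1597/9)*0 = 0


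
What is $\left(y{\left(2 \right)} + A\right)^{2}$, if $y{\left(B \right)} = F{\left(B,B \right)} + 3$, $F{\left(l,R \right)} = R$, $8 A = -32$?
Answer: $1$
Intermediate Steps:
$A = -4$ ($A = \frac{1}{8} \left(-32\right) = -4$)
$y{\left(B \right)} = 3 + B$ ($y{\left(B \right)} = B + 3 = 3 + B$)
$\left(y{\left(2 \right)} + A\right)^{2} = \left(\left(3 + 2\right) - 4\right)^{2} = \left(5 - 4\right)^{2} = 1^{2} = 1$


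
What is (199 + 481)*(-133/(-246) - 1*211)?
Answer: -17602820/123 ≈ -1.4311e+5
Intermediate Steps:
(199 + 481)*(-133/(-246) - 1*211) = 680*(-133*(-1/246) - 211) = 680*(133/246 - 211) = 680*(-51773/246) = -17602820/123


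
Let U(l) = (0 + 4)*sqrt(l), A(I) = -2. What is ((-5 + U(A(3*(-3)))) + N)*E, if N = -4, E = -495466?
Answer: 4459194 - 1981864*I*sqrt(2) ≈ 4.4592e+6 - 2.8028e+6*I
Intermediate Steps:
U(l) = 4*sqrt(l)
((-5 + U(A(3*(-3)))) + N)*E = ((-5 + 4*sqrt(-2)) - 4)*(-495466) = ((-5 + 4*(I*sqrt(2))) - 4)*(-495466) = ((-5 + 4*I*sqrt(2)) - 4)*(-495466) = (-9 + 4*I*sqrt(2))*(-495466) = 4459194 - 1981864*I*sqrt(2)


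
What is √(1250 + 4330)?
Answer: 6*√155 ≈ 74.699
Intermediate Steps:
√(1250 + 4330) = √5580 = 6*√155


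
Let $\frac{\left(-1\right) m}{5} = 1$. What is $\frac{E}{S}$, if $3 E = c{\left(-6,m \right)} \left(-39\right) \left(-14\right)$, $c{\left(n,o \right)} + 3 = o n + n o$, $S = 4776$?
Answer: $\frac{1729}{796} \approx 2.1721$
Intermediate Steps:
$m = -5$ ($m = \left(-5\right) 1 = -5$)
$c{\left(n,o \right)} = -3 + 2 n o$ ($c{\left(n,o \right)} = -3 + \left(o n + n o\right) = -3 + \left(n o + n o\right) = -3 + 2 n o$)
$E = 10374$ ($E = \frac{\left(-3 + 2 \left(-6\right) \left(-5\right)\right) \left(-39\right) \left(-14\right)}{3} = \frac{\left(-3 + 60\right) \left(-39\right) \left(-14\right)}{3} = \frac{57 \left(-39\right) \left(-14\right)}{3} = \frac{\left(-2223\right) \left(-14\right)}{3} = \frac{1}{3} \cdot 31122 = 10374$)
$\frac{E}{S} = \frac{10374}{4776} = 10374 \cdot \frac{1}{4776} = \frac{1729}{796}$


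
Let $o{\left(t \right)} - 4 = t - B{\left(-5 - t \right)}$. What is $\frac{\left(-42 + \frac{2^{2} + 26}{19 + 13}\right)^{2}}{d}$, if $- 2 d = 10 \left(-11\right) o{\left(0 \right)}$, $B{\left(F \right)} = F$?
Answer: $\frac{47961}{14080} \approx 3.4063$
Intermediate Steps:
$o{\left(t \right)} = 9 + 2 t$ ($o{\left(t \right)} = 4 + \left(t - \left(-5 - t\right)\right) = 4 + \left(t + \left(5 + t\right)\right) = 4 + \left(5 + 2 t\right) = 9 + 2 t$)
$d = 495$ ($d = - \frac{10 \left(-11\right) \left(9 + 2 \cdot 0\right)}{2} = - \frac{\left(-110\right) \left(9 + 0\right)}{2} = - \frac{\left(-110\right) 9}{2} = \left(- \frac{1}{2}\right) \left(-990\right) = 495$)
$\frac{\left(-42 + \frac{2^{2} + 26}{19 + 13}\right)^{2}}{d} = \frac{\left(-42 + \frac{2^{2} + 26}{19 + 13}\right)^{2}}{495} = \left(-42 + \frac{4 + 26}{32}\right)^{2} \cdot \frac{1}{495} = \left(-42 + 30 \cdot \frac{1}{32}\right)^{2} \cdot \frac{1}{495} = \left(-42 + \frac{15}{16}\right)^{2} \cdot \frac{1}{495} = \left(- \frac{657}{16}\right)^{2} \cdot \frac{1}{495} = \frac{431649}{256} \cdot \frac{1}{495} = \frac{47961}{14080}$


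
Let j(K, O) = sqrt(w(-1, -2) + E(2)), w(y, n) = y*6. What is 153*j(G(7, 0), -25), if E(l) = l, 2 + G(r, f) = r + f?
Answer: 306*I ≈ 306.0*I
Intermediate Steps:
G(r, f) = -2 + f + r (G(r, f) = -2 + (r + f) = -2 + (f + r) = -2 + f + r)
w(y, n) = 6*y
j(K, O) = 2*I (j(K, O) = sqrt(6*(-1) + 2) = sqrt(-6 + 2) = sqrt(-4) = 2*I)
153*j(G(7, 0), -25) = 153*(2*I) = 306*I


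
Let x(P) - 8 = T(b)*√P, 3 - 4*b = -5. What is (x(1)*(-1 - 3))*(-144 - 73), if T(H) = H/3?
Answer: 22568/3 ≈ 7522.7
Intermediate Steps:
b = 2 (b = ¾ - ¼*(-5) = ¾ + 5/4 = 2)
T(H) = H/3 (T(H) = H*(⅓) = H/3)
x(P) = 8 + 2*√P/3 (x(P) = 8 + ((⅓)*2)*√P = 8 + 2*√P/3)
(x(1)*(-1 - 3))*(-144 - 73) = ((8 + 2*√1/3)*(-1 - 3))*(-144 - 73) = ((8 + (⅔)*1)*(-4))*(-217) = ((8 + ⅔)*(-4))*(-217) = ((26/3)*(-4))*(-217) = -104/3*(-217) = 22568/3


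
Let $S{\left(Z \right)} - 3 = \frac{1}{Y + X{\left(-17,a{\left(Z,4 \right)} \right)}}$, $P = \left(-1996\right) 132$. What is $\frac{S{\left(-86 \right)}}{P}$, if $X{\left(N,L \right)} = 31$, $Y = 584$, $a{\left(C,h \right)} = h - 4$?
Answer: $- \frac{923}{81017640} \approx -1.1393 \cdot 10^{-5}$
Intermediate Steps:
$a{\left(C,h \right)} = -4 + h$
$P = -263472$
$S{\left(Z \right)} = \frac{1846}{615}$ ($S{\left(Z \right)} = 3 + \frac{1}{584 + 31} = 3 + \frac{1}{615} = \frac{1846}{615}$)
$\frac{S{\left(-86 \right)}}{P} = \frac{1846}{615 \left(-263472\right)} = \frac{1846}{615} \left(- \frac{1}{263472}\right) = - \frac{923}{81017640}$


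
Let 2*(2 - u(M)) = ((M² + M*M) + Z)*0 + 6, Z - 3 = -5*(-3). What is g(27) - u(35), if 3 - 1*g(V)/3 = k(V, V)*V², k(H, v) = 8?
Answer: -17486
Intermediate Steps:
Z = 18 (Z = 3 - 5*(-3) = 3 + 15 = 18)
g(V) = 9 - 24*V²
u(M) = -1 (u(M) = 2 - (((M² + M*M) + 18)*0 + 6)/2 = 2 - (((M² + M²) + 18)*0 + 6)/2 = 2 - ((2*M² + 18)*0 + 6)/2 = 2 - ((18 + 2*M²)*0 + 6)/2 = 2 - (0 + 6)/2 = 2 - ½*6 = 2 - 3 = -1)
g(27) - u(35) = (9 - 24*27²) - 1*(-1) = (9 - 24*729) + 1 = (9 - 17496) + 1 = -17487 + 1 = -17486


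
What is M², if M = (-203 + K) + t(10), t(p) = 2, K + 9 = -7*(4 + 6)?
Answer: 78400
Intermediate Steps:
K = -79 (K = -9 - 7*(4 + 6) = -9 - 7*10 = -9 - 70 = -79)
M = -280 (M = (-203 - 79) + 2 = -282 + 2 = -280)
M² = (-280)² = 78400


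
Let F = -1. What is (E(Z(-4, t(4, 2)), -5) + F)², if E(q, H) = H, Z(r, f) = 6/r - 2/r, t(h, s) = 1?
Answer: 36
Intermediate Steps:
Z(r, f) = 4/r
(E(Z(-4, t(4, 2)), -5) + F)² = (-5 - 1)² = (-6)² = 36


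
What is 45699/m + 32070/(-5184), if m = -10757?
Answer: -96980101/9294048 ≈ -10.435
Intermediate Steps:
45699/m + 32070/(-5184) = 45699/(-10757) + 32070/(-5184) = 45699*(-1/10757) + 32070*(-1/5184) = -45699/10757 - 5345/864 = -96980101/9294048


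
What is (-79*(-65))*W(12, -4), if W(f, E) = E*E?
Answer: 82160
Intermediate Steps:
W(f, E) = E**2
(-79*(-65))*W(12, -4) = -79*(-65)*(-4)**2 = 5135*16 = 82160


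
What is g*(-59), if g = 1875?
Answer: -110625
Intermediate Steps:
g*(-59) = 1875*(-59) = -110625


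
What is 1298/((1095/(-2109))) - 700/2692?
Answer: -614172337/245645 ≈ -2500.2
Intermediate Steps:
1298/((1095/(-2109))) - 700/2692 = 1298/((1095*(-1/2109))) - 700*1/2692 = 1298/(-365/703) - 175/673 = 1298*(-703/365) - 175/673 = -912494/365 - 175/673 = -614172337/245645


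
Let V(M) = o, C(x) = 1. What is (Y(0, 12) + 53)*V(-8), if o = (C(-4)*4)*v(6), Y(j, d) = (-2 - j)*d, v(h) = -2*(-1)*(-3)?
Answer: -696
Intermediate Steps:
v(h) = -6 (v(h) = 2*(-3) = -6)
Y(j, d) = d*(-2 - j)
o = -24 (o = (1*4)*(-6) = 4*(-6) = -24)
V(M) = -24
(Y(0, 12) + 53)*V(-8) = (-1*12*(2 + 0) + 53)*(-24) = (-1*12*2 + 53)*(-24) = (-24 + 53)*(-24) = 29*(-24) = -696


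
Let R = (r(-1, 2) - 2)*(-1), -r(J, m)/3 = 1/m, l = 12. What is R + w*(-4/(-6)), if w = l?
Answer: 23/2 ≈ 11.500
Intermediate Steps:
r(J, m) = -3/m
w = 12
R = 7/2 (R = (-3/2 - 2)*(-1) = -7/2*(-1) = 7/2 ≈ 3.5000)
R + w*(-4/(-6)) = 7/2 + 12*(-4/(-6)) = 7/2 + 12*(-4*(-⅙)) = 7/2 + 12*(⅔) = 7/2 + 8 = 23/2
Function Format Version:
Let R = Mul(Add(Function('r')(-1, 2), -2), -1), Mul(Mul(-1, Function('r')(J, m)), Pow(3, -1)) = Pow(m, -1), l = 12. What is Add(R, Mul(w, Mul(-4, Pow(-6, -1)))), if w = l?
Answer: Rational(23, 2) ≈ 11.500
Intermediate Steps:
Function('r')(J, m) = Mul(-3, Pow(m, -1))
w = 12
R = Rational(7, 2) (R = Mul(Add(Mul(-3, Pow(2, -1)), -2), -1) = Mul(Add(Mul(-3, Rational(1, 2)), -2), -1) = Mul(Add(Rational(-3, 2), -2), -1) = Mul(Rational(-7, 2), -1) = Rational(7, 2) ≈ 3.5000)
Add(R, Mul(w, Mul(-4, Pow(-6, -1)))) = Add(Rational(7, 2), Mul(12, Mul(-4, Pow(-6, -1)))) = Add(Rational(7, 2), Mul(12, Mul(-4, Rational(-1, 6)))) = Add(Rational(7, 2), Mul(12, Rational(2, 3))) = Add(Rational(7, 2), 8) = Rational(23, 2)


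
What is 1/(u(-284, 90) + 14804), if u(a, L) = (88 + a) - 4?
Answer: 1/14604 ≈ 6.8474e-5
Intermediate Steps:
u(a, L) = 84 + a
1/(u(-284, 90) + 14804) = 1/((84 - 284) + 14804) = 1/(-200 + 14804) = 1/14604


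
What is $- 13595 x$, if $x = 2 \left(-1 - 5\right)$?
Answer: $163140$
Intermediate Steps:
$x = -12$ ($x = 2 \left(-6\right) = -12$)
$- 13595 x = \left(-13595\right) \left(-12\right) = 163140$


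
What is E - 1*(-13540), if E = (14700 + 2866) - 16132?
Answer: 14974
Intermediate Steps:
E = 1434 (E = 17566 - 16132 = 1434)
E - 1*(-13540) = 1434 - 1*(-13540) = 1434 + 13540 = 14974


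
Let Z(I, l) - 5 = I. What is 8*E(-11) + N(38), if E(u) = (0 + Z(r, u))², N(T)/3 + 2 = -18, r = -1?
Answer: 68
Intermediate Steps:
Z(I, l) = 5 + I
N(T) = -60 (N(T) = -6 + 3*(-18) = -6 - 54 = -60)
E(u) = 16 (E(u) = (0 + (5 - 1))² = (0 + 4)² = 4² = 16)
8*E(-11) + N(38) = 8*16 - 60 = 128 - 60 = 68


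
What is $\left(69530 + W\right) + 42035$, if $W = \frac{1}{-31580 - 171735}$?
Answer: $\frac{22682837974}{203315} \approx 1.1157 \cdot 10^{5}$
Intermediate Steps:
$W = - \frac{1}{203315}$ ($W = \frac{1}{-203315} = - \frac{1}{203315} \approx -4.9185 \cdot 10^{-6}$)
$\left(69530 + W\right) + 42035 = \left(69530 - \frac{1}{203315}\right) + 42035 = \frac{14136491949}{203315} + 42035 = \frac{22682837974}{203315}$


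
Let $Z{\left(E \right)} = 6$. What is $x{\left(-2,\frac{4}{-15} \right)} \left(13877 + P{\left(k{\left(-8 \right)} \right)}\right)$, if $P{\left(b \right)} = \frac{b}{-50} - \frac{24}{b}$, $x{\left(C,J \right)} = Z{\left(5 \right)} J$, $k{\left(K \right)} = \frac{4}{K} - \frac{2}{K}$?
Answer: $- \frac{2794601}{125} \approx -22357.0$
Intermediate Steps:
$k{\left(K \right)} = \frac{2}{K}$
$x{\left(C,J \right)} = 6 J$
$P{\left(b \right)} = - \frac{24}{b} - \frac{b}{50}$ ($P{\left(b \right)} = b \left(- \frac{1}{50}\right) - \frac{24}{b} = - \frac{b}{50} - \frac{24}{b} = - \frac{24}{b} - \frac{b}{50}$)
$x{\left(-2,\frac{4}{-15} \right)} \left(13877 + P{\left(k{\left(-8 \right)} \right)}\right) = 6 \frac{4}{-15} \left(13877 - \left(-96 + \frac{1}{50} \cdot 2 \frac{1}{-8}\right)\right) = 6 \cdot 4 \left(- \frac{1}{15}\right) \left(13877 - \left(-96 + \frac{1}{50} \cdot 2 \left(- \frac{1}{8}\right)\right)\right) = 6 \left(- \frac{4}{15}\right) \left(13877 - \left(- \frac{1}{200} + \frac{24}{- \frac{1}{4}}\right)\right) = - \frac{8 \left(13877 + \left(\left(-24\right) \left(-4\right) + \frac{1}{200}\right)\right)}{5} = - \frac{8 \left(13877 + \left(96 + \frac{1}{200}\right)\right)}{5} = - \frac{8 \left(13877 + \frac{19201}{200}\right)}{5} = \left(- \frac{8}{5}\right) \frac{2794601}{200} = - \frac{2794601}{125}$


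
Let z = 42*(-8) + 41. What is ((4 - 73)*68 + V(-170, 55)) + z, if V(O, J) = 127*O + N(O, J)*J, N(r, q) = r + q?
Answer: -32902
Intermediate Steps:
N(r, q) = q + r
V(O, J) = 127*O + J*(J + O) (V(O, J) = 127*O + (J + O)*J = 127*O + J*(J + O))
z = -295 (z = -336 + 41 = -295)
((4 - 73)*68 + V(-170, 55)) + z = ((4 - 73)*68 + (127*(-170) + 55*(55 - 170))) - 295 = (-69*68 + (-21590 + 55*(-115))) - 295 = (-4692 + (-21590 - 6325)) - 295 = (-4692 - 27915) - 295 = -32607 - 295 = -32902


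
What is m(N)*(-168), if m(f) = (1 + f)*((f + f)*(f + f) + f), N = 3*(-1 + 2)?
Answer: -26208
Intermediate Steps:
N = 3 (N = 3*1 = 3)
m(f) = (1 + f)*(f + 4*f²) (m(f) = (1 + f)*((2*f)*(2*f) + f) = (1 + f)*(4*f² + f) = (1 + f)*(f + 4*f²))
m(N)*(-168) = (3*(1 + 4*3² + 5*3))*(-168) = (3*(1 + 4*9 + 15))*(-168) = (3*(1 + 36 + 15))*(-168) = (3*52)*(-168) = 156*(-168) = -26208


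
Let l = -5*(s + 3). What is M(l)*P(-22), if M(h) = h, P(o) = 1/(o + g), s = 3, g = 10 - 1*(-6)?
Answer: 5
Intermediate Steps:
g = 16 (g = 10 + 6 = 16)
P(o) = 1/(16 + o) (P(o) = 1/(o + 16) = 1/(16 + o))
l = -30 (l = -5*(3 + 3) = -5*6 = -30)
M(l)*P(-22) = -30/(16 - 22) = -30/(-6) = -30*(-1/6) = 5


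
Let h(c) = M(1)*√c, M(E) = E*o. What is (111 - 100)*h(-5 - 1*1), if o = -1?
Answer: -11*I*√6 ≈ -26.944*I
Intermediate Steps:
M(E) = -E (M(E) = E*(-1) = -E)
h(c) = -√c (h(c) = (-1*1)*√c = -√c)
(111 - 100)*h(-5 - 1*1) = (111 - 100)*(-√(-5 - 1*1)) = 11*(-√(-5 - 1)) = 11*(-√(-6)) = 11*(-I*√6) = -11*I*√6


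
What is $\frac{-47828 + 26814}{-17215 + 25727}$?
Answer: $- \frac{79}{32} \approx -2.4688$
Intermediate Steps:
$\frac{-47828 + 26814}{-17215 + 25727} = - \frac{21014}{8512} = \left(-21014\right) \frac{1}{8512} = - \frac{79}{32}$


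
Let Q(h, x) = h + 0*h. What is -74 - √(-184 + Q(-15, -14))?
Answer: -74 - I*√199 ≈ -74.0 - 14.107*I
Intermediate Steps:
Q(h, x) = h (Q(h, x) = h + 0 = h)
-74 - √(-184 + Q(-15, -14)) = -74 - √(-184 - 15) = -74 - √(-199) = -74 - I*√199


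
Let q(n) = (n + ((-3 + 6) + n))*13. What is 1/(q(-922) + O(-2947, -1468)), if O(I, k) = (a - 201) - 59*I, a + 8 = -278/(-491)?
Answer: 491/73518199 ≈ 6.6786e-6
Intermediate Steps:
a = -3650/491 (a = -8 - 278/(-491) = -8 - 278*(-1/491) = -8 + 278/491 = -3650/491 ≈ -7.4338)
O(I, k) = -102341/491 - 59*I (O(I, k) = (-3650/491 - 201) - 59*I = -102341/491 - 59*I)
q(n) = 39 + 26*n (q(n) = (n + (3 + n))*13 = (3 + 2*n)*13 = 39 + 26*n)
1/(q(-922) + O(-2947, -1468)) = 1/((39 + 26*(-922)) + (-102341/491 - 59*(-2947))) = 1/((39 - 23972) + (-102341/491 + 173873)) = 1/(-23933 + 85269302/491) = 1/(73518199/491) = 491/73518199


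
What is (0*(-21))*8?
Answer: 0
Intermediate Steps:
(0*(-21))*8 = 0*8 = 0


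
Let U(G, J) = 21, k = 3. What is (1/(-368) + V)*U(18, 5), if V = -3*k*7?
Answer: -486885/368 ≈ -1323.1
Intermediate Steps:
V = -63 (V = -3*3*7 = -9*7 = -63)
(1/(-368) + V)*U(18, 5) = (1/(-368) - 63)*21 = (-1/368 - 63)*21 = -23185/368*21 = -486885/368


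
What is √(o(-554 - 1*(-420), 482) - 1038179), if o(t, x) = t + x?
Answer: I*√1037831 ≈ 1018.7*I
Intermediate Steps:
√(o(-554 - 1*(-420), 482) - 1038179) = √(((-554 - 1*(-420)) + 482) - 1038179) = √(((-554 + 420) + 482) - 1038179) = √((-134 + 482) - 1038179) = √(348 - 1038179) = √(-1037831) = I*√1037831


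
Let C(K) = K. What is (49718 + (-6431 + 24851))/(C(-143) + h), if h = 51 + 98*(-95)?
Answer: -34069/4701 ≈ -7.2472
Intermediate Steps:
h = -9259 (h = 51 - 9310 = -9259)
(49718 + (-6431 + 24851))/(C(-143) + h) = (49718 + (-6431 + 24851))/(-143 - 9259) = (49718 + 18420)/(-9402) = 68138*(-1/9402) = -34069/4701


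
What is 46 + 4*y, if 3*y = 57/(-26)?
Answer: 560/13 ≈ 43.077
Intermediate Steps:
y = -19/26 (y = (57/(-26))/3 = (57*(-1/26))/3 = (⅓)*(-57/26) = -19/26 ≈ -0.73077)
46 + 4*y = 46 + 4*(-19/26) = 46 - 38/13 = 560/13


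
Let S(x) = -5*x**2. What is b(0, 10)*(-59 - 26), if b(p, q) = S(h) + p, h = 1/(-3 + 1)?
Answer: 425/4 ≈ 106.25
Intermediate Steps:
h = -1/2 (h = 1/(-2) = -1/2 ≈ -0.50000)
b(p, q) = -5/4 + p (b(p, q) = -5*(-1/2)**2 + p = -5*1/4 + p = -5/4 + p)
b(0, 10)*(-59 - 26) = (-5/4 + 0)*(-59 - 26) = -5/4*(-85) = 425/4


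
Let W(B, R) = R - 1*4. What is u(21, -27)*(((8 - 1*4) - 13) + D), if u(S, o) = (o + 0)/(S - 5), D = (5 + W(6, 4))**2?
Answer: -27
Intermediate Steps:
W(B, R) = -4 + R (W(B, R) = R - 4 = -4 + R)
D = 25 (D = (5 + (-4 + 4))**2 = (5 + 0)**2 = 5**2 = 25)
u(S, o) = o/(-5 + S)
u(21, -27)*(((8 - 1*4) - 13) + D) = (-27/(-5 + 21))*(((8 - 1*4) - 13) + 25) = (-27/16)*(((8 - 4) - 13) + 25) = (-27*1/16)*((4 - 13) + 25) = -27*(-9 + 25)/16 = -27/16*16 = -27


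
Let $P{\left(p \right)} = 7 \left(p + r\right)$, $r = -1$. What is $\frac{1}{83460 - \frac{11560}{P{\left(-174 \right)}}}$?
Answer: $\frac{245}{20450012} \approx 1.198 \cdot 10^{-5}$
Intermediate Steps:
$P{\left(p \right)} = -7 + 7 p$ ($P{\left(p \right)} = 7 \left(p - 1\right) = 7 \left(-1 + p\right) = -7 + 7 p$)
$\frac{1}{83460 - \frac{11560}{P{\left(-174 \right)}}} = \frac{1}{83460 - \frac{11560}{-7 + 7 \left(-174\right)}} = \frac{1}{83460 - \frac{11560}{-7 - 1218}} = \frac{1}{83460 - \frac{11560}{-1225}} = \frac{1}{83460 - - \frac{2312}{245}} = \frac{1}{83460 + \frac{2312}{245}} = \frac{1}{\frac{20450012}{245}} = \frac{245}{20450012}$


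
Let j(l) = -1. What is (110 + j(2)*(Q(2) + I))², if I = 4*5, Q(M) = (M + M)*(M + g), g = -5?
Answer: 10404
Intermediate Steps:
Q(M) = 2*M*(-5 + M) (Q(M) = (M + M)*(M - 5) = (2*M)*(-5 + M) = 2*M*(-5 + M))
I = 20
(110 + j(2)*(Q(2) + I))² = (110 - (2*2*(-5 + 2) + 20))² = (110 - (2*2*(-3) + 20))² = (110 - (-12 + 20))² = (110 - 1*8)² = (110 - 8)² = 102² = 10404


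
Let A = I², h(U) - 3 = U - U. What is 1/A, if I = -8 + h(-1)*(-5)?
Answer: 1/529 ≈ 0.0018904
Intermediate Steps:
h(U) = 3 (h(U) = 3 + (U - U) = 3 + 0 = 3)
I = -23 (I = -8 + 3*(-5) = -8 - 15 = -23)
A = 529 (A = (-23)² = 529)
1/A = 1/529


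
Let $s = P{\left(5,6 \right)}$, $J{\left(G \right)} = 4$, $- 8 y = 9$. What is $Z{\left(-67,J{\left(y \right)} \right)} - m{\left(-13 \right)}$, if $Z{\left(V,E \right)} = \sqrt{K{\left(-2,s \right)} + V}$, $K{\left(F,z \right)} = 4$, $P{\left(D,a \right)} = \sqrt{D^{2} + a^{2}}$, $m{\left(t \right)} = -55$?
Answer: $55 + 3 i \sqrt{7} \approx 55.0 + 7.9373 i$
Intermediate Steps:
$y = - \frac{9}{8}$ ($y = \left(- \frac{1}{8}\right) 9 = - \frac{9}{8} \approx -1.125$)
$s = \sqrt{61}$ ($s = \sqrt{5^{2} + 6^{2}} = \sqrt{25 + 36} = \sqrt{61} \approx 7.8102$)
$Z{\left(V,E \right)} = \sqrt{4 + V}$
$Z{\left(-67,J{\left(y \right)} \right)} - m{\left(-13 \right)} = \sqrt{4 - 67} - -55 = \sqrt{-63} + 55 = 3 i \sqrt{7} + 55 = 55 + 3 i \sqrt{7}$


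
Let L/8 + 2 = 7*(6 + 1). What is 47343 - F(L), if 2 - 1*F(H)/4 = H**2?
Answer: 612839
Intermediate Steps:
L = 376 (L = -16 + 8*(7*(6 + 1)) = -16 + 8*(7*7) = -16 + 8*49 = -16 + 392 = 376)
F(H) = 8 - 4*H**2
47343 - F(L) = 47343 - (8 - 4*376**2) = 47343 - (8 - 4*141376) = 47343 - (8 - 565504) = 47343 - 1*(-565496) = 47343 + 565496 = 612839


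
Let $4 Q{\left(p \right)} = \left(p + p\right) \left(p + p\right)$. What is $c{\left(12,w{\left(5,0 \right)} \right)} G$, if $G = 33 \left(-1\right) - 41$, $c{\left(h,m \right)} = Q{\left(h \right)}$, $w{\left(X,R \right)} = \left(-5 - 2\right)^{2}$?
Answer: $-10656$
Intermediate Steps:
$Q{\left(p \right)} = p^{2}$ ($Q{\left(p \right)} = \frac{\left(p + p\right) \left(p + p\right)}{4} = \frac{2 p 2 p}{4} = \frac{4 p^{2}}{4} = p^{2}$)
$w{\left(X,R \right)} = 49$ ($w{\left(X,R \right)} = \left(-7\right)^{2} = 49$)
$c{\left(h,m \right)} = h^{2}$
$G = -74$ ($G = -33 - 41 = -74$)
$c{\left(12,w{\left(5,0 \right)} \right)} G = 12^{2} \left(-74\right) = 144 \left(-74\right) = -10656$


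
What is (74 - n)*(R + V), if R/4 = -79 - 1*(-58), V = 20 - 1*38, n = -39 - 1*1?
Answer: -11628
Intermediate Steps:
n = -40 (n = -39 - 1 = -40)
V = -18 (V = 20 - 38 = -18)
R = -84 (R = 4*(-79 - 1*(-58)) = 4*(-79 + 58) = 4*(-21) = -84)
(74 - n)*(R + V) = (74 - 1*(-40))*(-84 - 18) = (74 + 40)*(-102) = 114*(-102) = -11628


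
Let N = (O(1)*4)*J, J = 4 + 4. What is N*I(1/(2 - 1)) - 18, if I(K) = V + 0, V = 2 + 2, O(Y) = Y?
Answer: 110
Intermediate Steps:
J = 8
V = 4
N = 32 (N = (1*4)*8 = 4*8 = 32)
I(K) = 4 (I(K) = 4 + 0 = 4)
N*I(1/(2 - 1)) - 18 = 32*4 - 18 = 128 - 18 = 110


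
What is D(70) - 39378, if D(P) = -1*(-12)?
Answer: -39366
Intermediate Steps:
D(P) = 12
D(70) - 39378 = 12 - 39378 = -39366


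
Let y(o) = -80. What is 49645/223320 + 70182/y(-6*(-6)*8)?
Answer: -24482926/27915 ≈ -877.05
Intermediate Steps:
49645/223320 + 70182/y(-6*(-6)*8) = 49645/223320 + 70182/(-80) = 49645*(1/223320) + 70182*(-1/80) = 9929/44664 - 35091/40 = -24482926/27915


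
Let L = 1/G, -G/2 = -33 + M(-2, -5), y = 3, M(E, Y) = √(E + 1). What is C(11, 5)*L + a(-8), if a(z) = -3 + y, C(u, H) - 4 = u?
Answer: 99/436 + 3*I/436 ≈ 0.22706 + 0.0068807*I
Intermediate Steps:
M(E, Y) = √(1 + E)
C(u, H) = 4 + u
G = 66 - 2*I (G = -2*(-33 + √(1 - 2)) = -2*(-33 + √(-1)) = -2*(-33 + I) = 66 - 2*I ≈ 66.0 - 2.0*I)
a(z) = 0 (a(z) = -3 + 3 = 0)
L = (66 + 2*I)/4360 (L = 1/(66 - 2*I) = (66 + 2*I)/4360 ≈ 0.015138 + 0.00045872*I)
C(11, 5)*L + a(-8) = (4 + 11)*(33/2180 + I/2180) + 0 = 15*(33/2180 + I/2180) + 0 = (99/436 + 3*I/436) + 0 = 99/436 + 3*I/436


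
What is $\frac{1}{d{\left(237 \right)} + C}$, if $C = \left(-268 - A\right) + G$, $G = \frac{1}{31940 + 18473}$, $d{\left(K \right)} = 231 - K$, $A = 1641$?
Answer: $- \frac{50413}{96540894} \approx -0.00052219$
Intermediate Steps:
$G = \frac{1}{50413} \approx 1.9836 \cdot 10^{-5}$
$C = - \frac{96238416}{50413}$ ($C = \left(-268 - 1641\right) + \frac{1}{50413} = -1909 + \frac{1}{50413} = - \frac{96238416}{50413} \approx -1909.0$)
$\frac{1}{d{\left(237 \right)} + C} = \frac{1}{\left(231 - 237\right) - \frac{96238416}{50413}} = \frac{1}{-6 - \frac{96238416}{50413}} = \frac{1}{- \frac{96540894}{50413}} = - \frac{50413}{96540894}$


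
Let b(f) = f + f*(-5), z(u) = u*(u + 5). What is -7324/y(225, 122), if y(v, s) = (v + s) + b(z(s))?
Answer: 7324/61629 ≈ 0.11884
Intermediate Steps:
z(u) = u*(5 + u)
b(f) = -4*f (b(f) = f - 5*f = -4*f)
y(v, s) = s + v - 4*s*(5 + s) (y(v, s) = (v + s) - 4*s*(5 + s) = (s + v) - 4*s*(5 + s) = s + v - 4*s*(5 + s))
-7324/y(225, 122) = -7324/(122 + 225 - 4*122*(5 + 122)) = -7324/(122 + 225 - 4*122*127) = -7324/(122 + 225 - 61976) = -7324/(-61629) = -7324*(-1/61629) = 7324/61629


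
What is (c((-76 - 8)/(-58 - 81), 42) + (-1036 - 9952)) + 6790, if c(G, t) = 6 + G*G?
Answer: -80986576/19321 ≈ -4191.6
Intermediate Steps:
c(G, t) = 6 + G**2
(c((-76 - 8)/(-58 - 81), 42) + (-1036 - 9952)) + 6790 = ((6 + ((-76 - 8)/(-58 - 81))**2) + (-1036 - 9952)) + 6790 = ((6 + (-84/(-139))**2) - 10988) + 6790 = ((6 + (-84*(-1/139))**2) - 10988) + 6790 = ((6 + (84/139)**2) - 10988) + 6790 = ((6 + 7056/19321) - 10988) + 6790 = (122982/19321 - 10988) + 6790 = -212176166/19321 + 6790 = -80986576/19321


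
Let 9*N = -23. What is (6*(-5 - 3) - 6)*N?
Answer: 138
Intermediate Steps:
N = -23/9 (N = (⅑)*(-23) = -23/9 ≈ -2.5556)
(6*(-5 - 3) - 6)*N = (6*(-5 - 3) - 6)*(-23/9) = (6*(-8) - 6)*(-23/9) = (-48 - 6)*(-23/9) = -54*(-23/9) = 138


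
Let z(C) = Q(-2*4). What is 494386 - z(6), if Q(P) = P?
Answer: 494394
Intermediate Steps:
z(C) = -8 (z(C) = -2*4 = -8)
494386 - z(6) = 494386 - 1*(-8) = 494386 + 8 = 494394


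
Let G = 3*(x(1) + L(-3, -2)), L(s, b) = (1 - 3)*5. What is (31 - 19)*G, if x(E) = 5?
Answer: -180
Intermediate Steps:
L(s, b) = -10 (L(s, b) = -2*5 = -10)
G = -15 (G = 3*(5 - 10) = 3*(-5) = -15)
(31 - 19)*G = (31 - 19)*(-15) = 12*(-15) = -180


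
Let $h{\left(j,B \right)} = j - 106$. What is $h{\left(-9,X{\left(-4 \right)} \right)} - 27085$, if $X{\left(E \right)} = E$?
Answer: $-27200$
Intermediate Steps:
$h{\left(j,B \right)} = -106 + j$
$h{\left(-9,X{\left(-4 \right)} \right)} - 27085 = \left(-106 - 9\right) - 27085 = -115 - 27085 = -27200$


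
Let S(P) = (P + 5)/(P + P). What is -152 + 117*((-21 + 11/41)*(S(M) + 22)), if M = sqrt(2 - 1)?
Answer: -2492482/41 ≈ -60792.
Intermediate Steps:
M = 1 (M = sqrt(1) = 1)
S(P) = (5 + P)/(2*P) (S(P) = (5 + P)/((2*P)) = (5 + P)*(1/(2*P)) = (5 + P)/(2*P))
-152 + 117*((-21 + 11/41)*(S(M) + 22)) = -152 + 117*((-21 + 11/41)*((1/2)*(5 + 1)/1 + 22)) = -152 + 117*((-21 + 11*(1/41))*((1/2)*1*6 + 22)) = -152 + 117*((-21 + 11/41)*(3 + 22)) = -152 + 117*(-850/41*25) = -152 + 117*(-21250/41) = -152 - 2486250/41 = -2492482/41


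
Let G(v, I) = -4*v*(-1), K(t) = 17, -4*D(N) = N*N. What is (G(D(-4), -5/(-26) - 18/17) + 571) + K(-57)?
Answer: 572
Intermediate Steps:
D(N) = -N²/4 (D(N) = -N*N/4 = -N²/4)
G(v, I) = 4*v
(G(D(-4), -5/(-26) - 18/17) + 571) + K(-57) = (4*(-¼*(-4)²) + 571) + 17 = (4*(-¼*16) + 571) + 17 = (4*(-4) + 571) + 17 = (-16 + 571) + 17 = 555 + 17 = 572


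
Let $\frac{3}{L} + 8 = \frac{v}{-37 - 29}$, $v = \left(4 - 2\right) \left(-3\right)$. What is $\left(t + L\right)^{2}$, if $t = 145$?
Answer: $\frac{17589636}{841} \approx 20915.0$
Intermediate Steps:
$v = -6$ ($v = 2 \left(-3\right) = -6$)
$L = - \frac{11}{29}$ ($L = \frac{3}{-8 - \frac{6}{-37 - 29}} = \frac{3}{-8 - \frac{6}{-66}} = \frac{3}{-8 - - \frac{1}{11}} = \frac{3}{-8 + \frac{1}{11}} = \frac{3}{- \frac{87}{11}} = 3 \left(- \frac{11}{87}\right) = - \frac{11}{29} \approx -0.37931$)
$\left(t + L\right)^{2} = \left(145 - \frac{11}{29}\right)^{2} = \left(\frac{4194}{29}\right)^{2} = \frac{17589636}{841}$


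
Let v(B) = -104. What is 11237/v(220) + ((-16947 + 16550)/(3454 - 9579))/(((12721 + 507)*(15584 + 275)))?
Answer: -3609661421498303/33407919181000 ≈ -108.05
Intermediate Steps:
11237/v(220) + ((-16947 + 16550)/(3454 - 9579))/(((12721 + 507)*(15584 + 275))) = 11237/(-104) + ((-16947 + 16550)/(3454 - 9579))/(((12721 + 507)*(15584 + 275))) = 11237*(-1/104) + (-397/(-6125))/((13228*15859)) = -11237/104 - 397*(-1/6125)/209782852 = -11237/104 + (397/6125)*(1/209782852) = -11237/104 + 397/1284919968500 = -3609661421498303/33407919181000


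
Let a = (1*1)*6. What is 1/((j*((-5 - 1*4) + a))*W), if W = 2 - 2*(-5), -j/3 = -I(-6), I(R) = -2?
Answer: 1/216 ≈ 0.0046296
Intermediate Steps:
a = 6 (a = 1*6 = 6)
j = -6 (j = -(-3)*(-2) = -3*2 = -6)
W = 12 (W = 2 + 10 = 12)
1/((j*((-5 - 1*4) + a))*W) = 1/(-6*((-5 - 1*4) + 6)*12) = 1/(-6*((-5 - 4) + 6)*12) = 1/(-6*(-9 + 6)*12) = 1/(-6*(-3)*12) = 1/(18*12) = 1/216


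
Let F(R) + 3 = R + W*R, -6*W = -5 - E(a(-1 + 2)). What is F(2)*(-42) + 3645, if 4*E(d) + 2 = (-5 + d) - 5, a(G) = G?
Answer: 7311/2 ≈ 3655.5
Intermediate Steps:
E(d) = -3 + d/4 (E(d) = -1/2 + ((-5 + d) - 5)/4 = -1/2 + (-10 + d)/4 = -1/2 + (-5/2 + d/4) = -3 + d/4)
W = 3/8 (W = -(-5 - (-3 + (-1 + 2)/4))/6 = -(-5 - (-3 + (1/4)*1))/6 = -(-5 - (-3 + 1/4))/6 = -(-5 - 1*(-11/4))/6 = -(-5 + 11/4)/6 = -1/6*(-9/4) = 3/8 ≈ 0.37500)
F(R) = -3 + 11*R/8 (F(R) = -3 + (R + 3*R/8) = -3 + 11*R/8)
F(2)*(-42) + 3645 = (-3 + (11/8)*2)*(-42) + 3645 = (-3 + 11/4)*(-42) + 3645 = -1/4*(-42) + 3645 = 21/2 + 3645 = 7311/2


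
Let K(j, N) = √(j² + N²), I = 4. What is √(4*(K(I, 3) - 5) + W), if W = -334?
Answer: I*√334 ≈ 18.276*I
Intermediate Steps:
K(j, N) = √(N² + j²)
√(4*(K(I, 3) - 5) + W) = √(4*(√(3² + 4²) - 5) - 334) = √(4*(√(9 + 16) - 5) - 334) = √(4*(√25 - 5) - 334) = √(4*(5 - 5) - 334) = √(4*0 - 334) = √(0 - 334) = √(-334) = I*√334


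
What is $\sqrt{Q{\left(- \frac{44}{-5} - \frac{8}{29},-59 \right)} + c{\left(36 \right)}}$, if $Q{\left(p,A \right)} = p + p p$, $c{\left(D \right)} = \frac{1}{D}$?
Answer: $\frac{\sqrt{61470001}}{870} \approx 9.0118$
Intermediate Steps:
$Q{\left(p,A \right)} = p + p^{2}$
$\sqrt{Q{\left(- \frac{44}{-5} - \frac{8}{29},-59 \right)} + c{\left(36 \right)}} = \sqrt{\left(- \frac{44}{-5} - \frac{8}{29}\right) \left(1 - \left(- \frac{44}{5} + \frac{8}{29}\right)\right) + \frac{1}{36}} = \sqrt{\left(\left(-44\right) \left(- \frac{1}{5}\right) - \frac{8}{29}\right) \left(1 - - \frac{1236}{145}\right) + \frac{1}{36}} = \sqrt{\left(\frac{44}{5} - \frac{8}{29}\right) \left(1 + \left(\frac{44}{5} - \frac{8}{29}\right)\right) + \frac{1}{36}} = \sqrt{\frac{1236 \left(1 + \frac{1236}{145}\right)}{145} + \frac{1}{36}} = \sqrt{\frac{1236}{145} \cdot \frac{1381}{145} + \frac{1}{36}} = \sqrt{\frac{1706916}{21025} + \frac{1}{36}} = \sqrt{\frac{61470001}{756900}} = \frac{\sqrt{61470001}}{870}$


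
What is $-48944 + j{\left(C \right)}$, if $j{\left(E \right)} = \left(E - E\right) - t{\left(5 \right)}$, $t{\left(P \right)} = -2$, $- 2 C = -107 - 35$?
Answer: $-48942$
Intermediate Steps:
$C = 71$ ($C = - \frac{-107 - 35}{2} = \left(- \frac{1}{2}\right) \left(-142\right) = 71$)
$j{\left(E \right)} = 2$ ($j{\left(E \right)} = \left(E - E\right) - -2 = 0 + 2 = 2$)
$-48944 + j{\left(C \right)} = -48944 + 2 = -48942$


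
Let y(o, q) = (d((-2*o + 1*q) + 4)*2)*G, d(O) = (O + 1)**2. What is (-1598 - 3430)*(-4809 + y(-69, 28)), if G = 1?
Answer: -269867844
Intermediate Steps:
d(O) = (1 + O)**2
y(o, q) = 2*(5 + q - 2*o)**2 (y(o, q) = ((1 + ((-2*o + 1*q) + 4))**2*2)*1 = ((1 + ((-2*o + q) + 4))**2*2)*1 = ((1 + ((q - 2*o) + 4))**2*2)*1 = ((1 + (4 + q - 2*o))**2*2)*1 = ((5 + q - 2*o)**2*2)*1 = (2*(5 + q - 2*o)**2)*1 = 2*(5 + q - 2*o)**2)
(-1598 - 3430)*(-4809 + y(-69, 28)) = (-1598 - 3430)*(-4809 + 2*(5 + 28 - 2*(-69))**2) = -5028*(-4809 + 2*(5 + 28 + 138)**2) = -5028*(-4809 + 2*171**2) = -5028*(-4809 + 2*29241) = -5028*(-4809 + 58482) = -5028*53673 = -269867844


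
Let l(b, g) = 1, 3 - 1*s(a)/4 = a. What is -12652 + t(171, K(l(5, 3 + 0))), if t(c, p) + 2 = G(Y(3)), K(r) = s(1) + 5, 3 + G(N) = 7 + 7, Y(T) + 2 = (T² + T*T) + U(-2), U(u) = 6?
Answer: -12643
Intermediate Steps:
s(a) = 12 - 4*a
Y(T) = 4 + 2*T² (Y(T) = -2 + ((T² + T*T) + 6) = -2 + ((T² + T²) + 6) = -2 + (2*T² + 6) = -2 + (6 + 2*T²) = 4 + 2*T²)
G(N) = 11 (G(N) = -3 + (7 + 7) = -3 + 14 = 11)
K(r) = 13 (K(r) = (12 - 4*1) + 5 = (12 - 4) + 5 = 8 + 5 = 13)
t(c, p) = 9 (t(c, p) = -2 + 11 = 9)
-12652 + t(171, K(l(5, 3 + 0))) = -12652 + 9 = -12643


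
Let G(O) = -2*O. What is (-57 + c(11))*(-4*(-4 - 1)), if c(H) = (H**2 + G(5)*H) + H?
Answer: -700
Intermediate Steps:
c(H) = H**2 - 9*H (c(H) = (H**2 + (-2*5)*H) + H = (H**2 - 10*H) + H = H**2 - 9*H)
(-57 + c(11))*(-4*(-4 - 1)) = (-57 + 11*(-9 + 11))*(-4*(-4 - 1)) = (-57 + 11*2)*(-4*(-5)) = (-57 + 22)*20 = -35*20 = -700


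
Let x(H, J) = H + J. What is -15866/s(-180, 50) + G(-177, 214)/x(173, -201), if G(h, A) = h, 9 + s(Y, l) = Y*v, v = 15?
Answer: 131963/10836 ≈ 12.178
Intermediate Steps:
s(Y, l) = -9 + 15*Y (s(Y, l) = -9 + Y*15 = -9 + 15*Y)
-15866/s(-180, 50) + G(-177, 214)/x(173, -201) = -15866/(-9 + 15*(-180)) - 177/(173 - 201) = -15866/(-9 - 2700) - 177/(-28) = -15866/(-2709) - 177*(-1/28) = -15866*(-1/2709) + 177/28 = 15866/2709 + 177/28 = 131963/10836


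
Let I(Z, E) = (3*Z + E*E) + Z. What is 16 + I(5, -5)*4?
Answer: 196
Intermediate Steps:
I(Z, E) = E**2 + 4*Z (I(Z, E) = (3*Z + E**2) + Z = (E**2 + 3*Z) + Z = E**2 + 4*Z)
16 + I(5, -5)*4 = 16 + ((-5)**2 + 4*5)*4 = 16 + (25 + 20)*4 = 16 + 45*4 = 16 + 180 = 196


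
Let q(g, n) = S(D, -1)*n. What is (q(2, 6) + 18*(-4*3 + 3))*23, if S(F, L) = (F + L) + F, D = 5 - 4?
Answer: -3588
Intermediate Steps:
D = 1
S(F, L) = L + 2*F
q(g, n) = n (q(g, n) = (-1 + 2*1)*n = (-1 + 2)*n = 1*n = n)
(q(2, 6) + 18*(-4*3 + 3))*23 = (6 + 18*(-4*3 + 3))*23 = (6 + 18*(-12 + 3))*23 = (6 + 18*(-9))*23 = (6 - 162)*23 = -156*23 = -3588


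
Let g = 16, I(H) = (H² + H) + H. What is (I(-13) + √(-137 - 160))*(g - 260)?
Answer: -34892 - 732*I*√33 ≈ -34892.0 - 4205.0*I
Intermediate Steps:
I(H) = H² + 2*H (I(H) = (H + H²) + H = H² + 2*H)
(I(-13) + √(-137 - 160))*(g - 260) = (-13*(2 - 13) + √(-137 - 160))*(16 - 260) = (-13*(-11) + √(-297))*(-244) = (143 + 3*I*√33)*(-244) = -34892 - 732*I*√33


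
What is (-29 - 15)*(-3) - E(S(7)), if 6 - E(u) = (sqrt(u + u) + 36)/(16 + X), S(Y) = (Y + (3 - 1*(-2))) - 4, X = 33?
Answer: 6214/49 ≈ 126.82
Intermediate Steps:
S(Y) = 1 + Y (S(Y) = (Y + (3 + 2)) - 4 = (Y + 5) - 4 = (5 + Y) - 4 = 1 + Y)
E(u) = 258/49 - sqrt(2)*sqrt(u)/49 (E(u) = 6 - (sqrt(u + u) + 36)/(16 + 33) = 6 - (sqrt(2*u) + 36)/49 = 6 - (sqrt(2)*sqrt(u) + 36)/49 = 6 - (36 + sqrt(2)*sqrt(u))/49 = 6 - (36/49 + sqrt(2)*sqrt(u)/49) = 6 + (-36/49 - sqrt(2)*sqrt(u)/49) = 258/49 - sqrt(2)*sqrt(u)/49)
(-29 - 15)*(-3) - E(S(7)) = (-29 - 15)*(-3) - (258/49 - sqrt(2)*sqrt(1 + 7)/49) = -44*(-3) - (258/49 - sqrt(2)*sqrt(8)/49) = 132 - (258/49 - sqrt(2)*2*sqrt(2)/49) = 132 - (258/49 - 4/49) = 132 - 1*254/49 = 132 - 254/49 = 6214/49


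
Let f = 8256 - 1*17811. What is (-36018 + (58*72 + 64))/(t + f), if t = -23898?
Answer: 31778/33453 ≈ 0.94993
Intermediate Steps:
f = -9555 (f = 8256 - 17811 = -9555)
(-36018 + (58*72 + 64))/(t + f) = (-36018 + (58*72 + 64))/(-23898 - 9555) = (-36018 + (4176 + 64))/(-33453) = (-36018 + 4240)*(-1/33453) = -31778*(-1/33453) = 31778/33453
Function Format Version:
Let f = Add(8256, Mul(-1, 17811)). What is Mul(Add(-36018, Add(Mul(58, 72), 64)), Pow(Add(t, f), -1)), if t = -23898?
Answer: Rational(31778, 33453) ≈ 0.94993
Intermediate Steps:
f = -9555 (f = Add(8256, -17811) = -9555)
Mul(Add(-36018, Add(Mul(58, 72), 64)), Pow(Add(t, f), -1)) = Mul(Add(-36018, Add(Mul(58, 72), 64)), Pow(Add(-23898, -9555), -1)) = Mul(Add(-36018, Add(4176, 64)), Pow(-33453, -1)) = Mul(Add(-36018, 4240), Rational(-1, 33453)) = Mul(-31778, Rational(-1, 33453)) = Rational(31778, 33453)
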